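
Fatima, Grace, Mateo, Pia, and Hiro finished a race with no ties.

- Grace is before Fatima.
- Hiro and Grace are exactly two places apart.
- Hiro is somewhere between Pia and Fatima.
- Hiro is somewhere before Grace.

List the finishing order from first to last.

Pia, Hiro, Mateo, Grace, Fatima

From clue 1: Fatima is in {2,3,4,5}.
From clues 1–3: Grace is in {1,2,4}.
From clues 1–4: Pia → place 1, Hiro → place 2, Mateo → place 3, Grace → place 4, Fatima → place 5.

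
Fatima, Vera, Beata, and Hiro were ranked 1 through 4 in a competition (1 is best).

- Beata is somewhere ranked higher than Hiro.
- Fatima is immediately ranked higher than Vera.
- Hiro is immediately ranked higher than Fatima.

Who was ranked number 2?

Hiro

With clues 1–2, Beata is ruled out for rank 2.
With clues 1–3, Fatima and Vera are ruled out for rank 2.
So rank 2 is Hiro.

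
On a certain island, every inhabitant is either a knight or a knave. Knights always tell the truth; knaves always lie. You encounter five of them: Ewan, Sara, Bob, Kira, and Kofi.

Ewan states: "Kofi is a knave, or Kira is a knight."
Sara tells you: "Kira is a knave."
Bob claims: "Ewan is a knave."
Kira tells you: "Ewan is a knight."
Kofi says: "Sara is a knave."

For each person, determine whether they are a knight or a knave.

Ewan: knight, Sara: knave, Bob: knave, Kira: knight, Kofi: knight

Consider Ewan. Suppose Ewan is a knave.
Then no assignment of the remaining roles makes every statement match its speaker's type — contradiction.
So Ewan is a knight.
With that fixed, Bob's statement is false, so Bob is a knave.
With that fixed, Kira's statement is true, so Kira is a knight.
With that fixed, Sara's statement is false, so Sara is a knave.
With that fixed, Kofi's statement is true, so Kofi is a knight.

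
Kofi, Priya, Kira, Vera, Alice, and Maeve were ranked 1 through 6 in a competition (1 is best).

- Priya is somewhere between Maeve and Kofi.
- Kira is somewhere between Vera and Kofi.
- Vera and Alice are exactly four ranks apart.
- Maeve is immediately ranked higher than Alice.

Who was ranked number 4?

Kofi

With clues 1–3, Alice and Vera are ruled out for rank 4.
With clues 1–4, Kira, Maeve, and Priya are ruled out for rank 4.
So rank 4 is Kofi.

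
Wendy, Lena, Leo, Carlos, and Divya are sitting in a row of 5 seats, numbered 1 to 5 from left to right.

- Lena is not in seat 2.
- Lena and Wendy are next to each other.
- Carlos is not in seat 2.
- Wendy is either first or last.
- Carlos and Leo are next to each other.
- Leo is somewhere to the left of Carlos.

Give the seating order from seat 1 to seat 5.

Divya, Leo, Carlos, Lena, Wendy

From clue 1: Lena is in {1,3,4,5}.
From clues 1–2: Wendy is in {2,3,4,5}.
From clues 1–4: Lena → seat 4, Wendy → seat 5.
From clues 1–5: Leo → seat 2.
From clues 1–6: Divya → seat 1, Carlos → seat 3.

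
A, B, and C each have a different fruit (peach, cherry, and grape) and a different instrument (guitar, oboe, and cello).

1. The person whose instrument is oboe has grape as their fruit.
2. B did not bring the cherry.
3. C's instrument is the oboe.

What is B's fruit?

peach

With clues 1–2, cherry is impossible for B's fruit.
With clues 1–3, grape is impossible for B's fruit.
That leaves peach.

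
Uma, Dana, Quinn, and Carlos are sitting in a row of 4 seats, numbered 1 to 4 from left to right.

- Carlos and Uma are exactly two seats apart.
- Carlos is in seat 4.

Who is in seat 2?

Uma

With clues 1–2, Carlos, Dana, and Quinn are ruled out for seat 2.
So seat 2 is Uma.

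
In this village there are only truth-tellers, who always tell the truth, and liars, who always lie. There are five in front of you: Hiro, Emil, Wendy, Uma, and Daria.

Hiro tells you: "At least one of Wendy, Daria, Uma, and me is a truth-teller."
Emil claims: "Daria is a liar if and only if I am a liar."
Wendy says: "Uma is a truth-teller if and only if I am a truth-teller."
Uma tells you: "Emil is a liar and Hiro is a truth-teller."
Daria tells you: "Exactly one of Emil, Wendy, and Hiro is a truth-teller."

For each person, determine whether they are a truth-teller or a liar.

Hiro: truth-teller, Emil: liar, Wendy: liar, Uma: truth-teller, Daria: truth-teller

Consider Hiro. Suppose Hiro is a liar.
Then no assignment of the remaining roles makes every statement match its speaker's type — contradiction.
So Hiro is a truth-teller.
Consider Emil. Suppose Emil is a truth-teller.
Then no assignment of the remaining roles makes every statement match its speaker's type — contradiction.
So Emil is a liar.
With that fixed, Uma's statement is true, so Uma is a truth-teller.
Consider Wendy. Suppose Wendy is a truth-teller.
Then no assignment of the remaining roles makes every statement match its speaker's type — contradiction.
So Wendy is a liar.
With that fixed, Daria's statement is true, so Daria is a truth-teller.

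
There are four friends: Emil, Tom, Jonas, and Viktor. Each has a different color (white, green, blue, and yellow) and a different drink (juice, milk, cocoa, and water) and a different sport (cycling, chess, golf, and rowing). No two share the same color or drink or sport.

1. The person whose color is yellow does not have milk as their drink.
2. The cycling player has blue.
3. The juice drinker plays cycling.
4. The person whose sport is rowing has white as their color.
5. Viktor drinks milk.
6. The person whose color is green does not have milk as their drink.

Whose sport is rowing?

Viktor

With clues 1–6, Emil, Jonas, and Tom are impossible for the one with sport rowing.
That leaves Viktor.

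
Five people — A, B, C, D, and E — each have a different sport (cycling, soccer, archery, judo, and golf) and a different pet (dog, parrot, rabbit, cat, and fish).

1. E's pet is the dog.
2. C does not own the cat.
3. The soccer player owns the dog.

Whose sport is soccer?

E

With clues 1–3, A, B, C, and D are impossible for the one with sport soccer.
That leaves E.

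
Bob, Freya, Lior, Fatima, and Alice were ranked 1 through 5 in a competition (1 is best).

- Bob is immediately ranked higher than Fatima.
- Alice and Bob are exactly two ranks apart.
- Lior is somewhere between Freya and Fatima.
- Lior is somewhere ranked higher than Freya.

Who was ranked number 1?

Bob

With clue 1, Fatima is ruled out for rank 1.
With clues 1–3, Alice and Lior are ruled out for rank 1.
With clues 1–4, Freya is ruled out for rank 1.
So rank 1 is Bob.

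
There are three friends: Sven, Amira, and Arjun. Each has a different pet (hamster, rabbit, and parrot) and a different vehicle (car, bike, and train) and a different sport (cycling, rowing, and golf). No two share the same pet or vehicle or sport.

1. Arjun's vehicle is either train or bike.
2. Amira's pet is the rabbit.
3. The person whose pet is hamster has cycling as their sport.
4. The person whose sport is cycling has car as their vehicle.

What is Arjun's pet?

With clues 1–2, rabbit is impossible for Arjun's pet.
With clues 1–4, hamster is impossible for Arjun's pet.
That leaves parrot.

parrot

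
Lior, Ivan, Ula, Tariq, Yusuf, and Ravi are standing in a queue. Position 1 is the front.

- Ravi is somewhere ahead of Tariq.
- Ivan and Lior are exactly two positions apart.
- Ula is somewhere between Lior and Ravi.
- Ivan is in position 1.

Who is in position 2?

Yusuf

With clues 1–4, Ivan, Lior, Ravi, Tariq, and Ula are ruled out for position 2.
So position 2 is Yusuf.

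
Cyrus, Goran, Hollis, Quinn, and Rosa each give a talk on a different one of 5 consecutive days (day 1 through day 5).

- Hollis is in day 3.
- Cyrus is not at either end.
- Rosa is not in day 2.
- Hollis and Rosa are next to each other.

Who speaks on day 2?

With clue 1, Hollis is ruled out for day 2.
With clues 1–3, Rosa is ruled out for day 2.
With clues 1–4, Goran and Quinn are ruled out for day 2.
So day 2 is Cyrus.

Cyrus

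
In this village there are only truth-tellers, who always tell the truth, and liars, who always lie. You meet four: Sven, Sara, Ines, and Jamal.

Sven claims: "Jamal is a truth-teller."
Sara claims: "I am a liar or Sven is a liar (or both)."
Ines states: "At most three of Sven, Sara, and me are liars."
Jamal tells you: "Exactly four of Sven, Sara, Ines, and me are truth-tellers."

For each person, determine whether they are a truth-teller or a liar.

Sven: liar, Sara: truth-teller, Ines: truth-teller, Jamal: liar

Regardless of anyone's role, Ines's statement is true, so Ines is a truth-teller.
Consider Sven. Suppose Sven is a truth-teller.
Then whichever role Sara has, Sara's statement has the wrong truth value — contradiction.
So Sven is a liar.
With that fixed, Sara's statement is true, so Sara is a truth-teller.
With that fixed, Jamal's statement is false, so Jamal is a liar.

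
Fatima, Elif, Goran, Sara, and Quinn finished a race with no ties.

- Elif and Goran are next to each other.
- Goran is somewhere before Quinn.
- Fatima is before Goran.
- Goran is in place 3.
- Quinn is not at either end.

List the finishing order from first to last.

Fatima, Elif, Goran, Quinn, Sara

From clues 1–2: Quinn is in {3,4,5}.
From clues 1–3: Fatima is in {1,2}.
From clues 1–4: Goran → place 3.
From clues 1–5: Fatima → place 1, Elif → place 2, Quinn → place 4, Sara → place 5.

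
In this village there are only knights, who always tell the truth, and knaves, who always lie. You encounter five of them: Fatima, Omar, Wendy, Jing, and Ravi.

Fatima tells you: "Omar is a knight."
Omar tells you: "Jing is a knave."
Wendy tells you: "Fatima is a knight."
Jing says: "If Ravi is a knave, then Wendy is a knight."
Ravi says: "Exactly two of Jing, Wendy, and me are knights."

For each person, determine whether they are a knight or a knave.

Consider Fatima. Suppose Fatima is a knight.
Then no assignment of the remaining roles makes every statement match its speaker's type — contradiction.
So Fatima is a knave.
With that fixed, Wendy's statement is false, so Wendy is a knave.
Consider Omar. Suppose Omar is a knight.
Then Fatima's statement comes out true, contradicting Fatima being a knave.
So Omar is a knave.
Consider Jing. Suppose Jing is a knave.
Then Omar's statement comes out true, contradicting Omar being a knave.
So Jing is a knight.
Consider Ravi. Suppose Ravi is a knave.
Then Jing's statement comes out false, contradicting Jing being a knight.
So Ravi is a knight.

Fatima: knave, Omar: knave, Wendy: knave, Jing: knight, Ravi: knight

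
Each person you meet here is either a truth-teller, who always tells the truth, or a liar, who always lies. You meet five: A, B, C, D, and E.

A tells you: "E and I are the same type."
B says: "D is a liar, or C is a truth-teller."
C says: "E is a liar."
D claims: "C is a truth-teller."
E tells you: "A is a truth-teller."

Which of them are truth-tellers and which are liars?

A: truth-teller, B: truth-teller, C: liar, D: liar, E: truth-teller

Consider A. Suppose A is a liar.
Then no assignment of the remaining roles makes every statement match its speaker's type — contradiction.
So A is a truth-teller.
With that fixed, E's statement is true, so E is a truth-teller.
With that fixed, C's statement is false, so C is a liar.
With that fixed, D's statement is false, so D is a liar.
With that fixed, B's statement is true, so B is a truth-teller.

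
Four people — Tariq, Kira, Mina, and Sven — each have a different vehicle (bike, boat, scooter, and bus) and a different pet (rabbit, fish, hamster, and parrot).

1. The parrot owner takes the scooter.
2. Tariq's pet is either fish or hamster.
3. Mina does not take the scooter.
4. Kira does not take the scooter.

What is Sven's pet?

parrot

With clues 1–4, fish, hamster, and rabbit are impossible for Sven's pet.
That leaves parrot.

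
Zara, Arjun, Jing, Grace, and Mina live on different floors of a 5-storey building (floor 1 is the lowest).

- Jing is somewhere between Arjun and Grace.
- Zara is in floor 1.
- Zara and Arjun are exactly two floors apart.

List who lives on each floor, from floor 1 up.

Zara, Mina, Arjun, Jing, Grace

From clue 1: Jing is in {2,3,4}.
From clues 1–2: Zara → floor 1.
From clues 1–3: Mina → floor 2, Arjun → floor 3, Jing → floor 4, Grace → floor 5.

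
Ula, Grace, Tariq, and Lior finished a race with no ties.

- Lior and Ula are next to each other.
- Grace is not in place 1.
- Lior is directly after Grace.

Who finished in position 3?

With clues 1–3, Grace, Tariq, and Ula are ruled out for place 3.
So place 3 is Lior.

Lior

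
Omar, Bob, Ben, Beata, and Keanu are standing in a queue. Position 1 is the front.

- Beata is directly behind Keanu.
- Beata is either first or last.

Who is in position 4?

Keanu

With clues 1–2, Beata, Ben, Bob, and Omar are ruled out for position 4.
So position 4 is Keanu.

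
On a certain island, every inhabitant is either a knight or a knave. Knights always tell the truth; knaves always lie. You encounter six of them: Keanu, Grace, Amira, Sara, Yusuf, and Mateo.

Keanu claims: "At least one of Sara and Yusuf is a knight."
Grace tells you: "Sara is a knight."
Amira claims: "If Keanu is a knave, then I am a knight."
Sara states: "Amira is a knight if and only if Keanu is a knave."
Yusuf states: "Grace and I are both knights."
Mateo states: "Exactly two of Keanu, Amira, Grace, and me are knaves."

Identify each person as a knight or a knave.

Keanu: knave, Grace: knave, Amira: knave, Sara: knave, Yusuf: knave, Mateo: knave

Consider Keanu. Suppose Keanu is a knight.
Then no assignment of the remaining roles makes every statement match its speaker's type — contradiction.
So Keanu is a knave.
Consider Grace. Suppose Grace is a knight.
Then no assignment of the remaining roles makes every statement match its speaker's type — contradiction.
So Grace is a knave.
With that fixed, Yusuf's statement is false, so Yusuf is a knave.
Consider Amira. Suppose Amira is a knight.
Then no assignment of the remaining roles makes every statement match its speaker's type — contradiction.
So Amira is a knave.
With that fixed, Sara's statement is false, so Sara is a knave.
With that fixed, Mateo's statement is false, so Mateo is a knave.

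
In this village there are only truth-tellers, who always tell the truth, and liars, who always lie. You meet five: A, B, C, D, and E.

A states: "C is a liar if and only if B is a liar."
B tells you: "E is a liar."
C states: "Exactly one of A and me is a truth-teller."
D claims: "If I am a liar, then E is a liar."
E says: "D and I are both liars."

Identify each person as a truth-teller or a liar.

Consider A. Suppose A is a truth-teller.
Then whichever role C has, C's statement has the wrong truth value — contradiction.
So A is a liar.
Consider B. Suppose B is a liar.
Then no assignment of the remaining roles makes every statement match its speaker's type — contradiction.
So B is a truth-teller.
Consider C. Suppose C is a truth-teller.
Then A's statement comes out true, contradicting A being a liar.
So C is a liar.
Consider D. Suppose D is a liar.
Then whichever role E has, E's statement has the wrong truth value — contradiction.
So D is a truth-teller.
With that fixed, E's statement is false, so E is a liar.

A: liar, B: truth-teller, C: liar, D: truth-teller, E: liar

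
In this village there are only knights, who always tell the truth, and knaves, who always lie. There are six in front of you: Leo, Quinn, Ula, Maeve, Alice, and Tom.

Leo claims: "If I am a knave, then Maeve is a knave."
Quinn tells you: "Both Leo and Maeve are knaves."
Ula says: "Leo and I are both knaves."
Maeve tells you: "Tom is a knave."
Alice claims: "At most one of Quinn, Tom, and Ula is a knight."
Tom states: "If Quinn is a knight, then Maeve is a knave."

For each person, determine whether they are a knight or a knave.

Leo: knight, Quinn: knave, Ula: knave, Maeve: knave, Alice: knight, Tom: knight

Consider Leo. Suppose Leo is a knave.
Then whichever role Ula has, Ula's statement has the wrong truth value — contradiction.
So Leo is a knight.
With that fixed, Quinn's statement is false, so Quinn is a knave.
With that fixed, Ula's statement is false, so Ula is a knave.
With that fixed, Alice's statement is true, so Alice is a knight.
With that fixed, Tom's statement is true, so Tom is a knight.
With that fixed, Maeve's statement is false, so Maeve is a knave.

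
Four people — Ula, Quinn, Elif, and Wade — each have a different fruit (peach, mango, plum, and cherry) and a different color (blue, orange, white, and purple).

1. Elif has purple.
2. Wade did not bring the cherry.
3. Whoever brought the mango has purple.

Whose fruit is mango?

With clues 1–3, Quinn, Ula, and Wade are impossible for the one with fruit mango.
That leaves Elif.

Elif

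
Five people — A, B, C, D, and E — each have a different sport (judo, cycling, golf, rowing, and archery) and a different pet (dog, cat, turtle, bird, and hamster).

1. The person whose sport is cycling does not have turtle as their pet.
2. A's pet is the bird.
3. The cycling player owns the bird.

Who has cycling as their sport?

A

With clues 1–3, B, C, D, and E are impossible for the one with sport cycling.
That leaves A.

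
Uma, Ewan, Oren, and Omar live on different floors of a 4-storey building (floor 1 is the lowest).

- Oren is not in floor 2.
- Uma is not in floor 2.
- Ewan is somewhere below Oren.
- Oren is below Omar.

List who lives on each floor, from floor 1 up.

Uma, Ewan, Oren, Omar

From clue 1: Oren is in {1,3,4}.
From clues 1–2: Uma is in {1,3,4}.
From clues 1–3: Oren is in {3,4}.
From clues 1–4: Uma → floor 1, Ewan → floor 2, Oren → floor 3, Omar → floor 4.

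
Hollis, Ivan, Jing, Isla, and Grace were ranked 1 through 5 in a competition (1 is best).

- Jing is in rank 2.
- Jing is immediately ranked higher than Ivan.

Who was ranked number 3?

Ivan

With clue 1, Jing is ruled out for rank 3.
With clues 1–2, Grace, Hollis, and Isla are ruled out for rank 3.
So rank 3 is Ivan.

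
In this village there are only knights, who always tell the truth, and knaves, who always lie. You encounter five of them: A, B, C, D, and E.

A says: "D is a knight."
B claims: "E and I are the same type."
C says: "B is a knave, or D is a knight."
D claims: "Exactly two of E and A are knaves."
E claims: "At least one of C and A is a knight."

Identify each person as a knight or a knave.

A: knave, B: knave, C: knight, D: knave, E: knight

Consider A. Suppose A is a knight.
Then no assignment of the remaining roles makes every statement match its speaker's type — contradiction.
So A is a knave.
Consider B. Suppose B is a knight.
Then no assignment of the remaining roles makes every statement match its speaker's type — contradiction.
So B is a knave.
With that fixed, C's statement is true, so C is a knight.
With that fixed, E's statement is true, so E is a knight.
With that fixed, D's statement is false, so D is a knave.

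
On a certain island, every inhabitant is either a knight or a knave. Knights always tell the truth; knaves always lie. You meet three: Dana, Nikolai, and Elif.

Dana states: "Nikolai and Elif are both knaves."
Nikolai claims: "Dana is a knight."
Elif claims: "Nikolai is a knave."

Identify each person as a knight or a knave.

Consider Dana. Suppose Dana is a knight.
Then no assignment of the remaining roles makes every statement match its speaker's type — contradiction.
So Dana is a knave.
With that fixed, Nikolai's statement is false, so Nikolai is a knave.
With that fixed, Elif's statement is true, so Elif is a knight.

Dana: knave, Nikolai: knave, Elif: knight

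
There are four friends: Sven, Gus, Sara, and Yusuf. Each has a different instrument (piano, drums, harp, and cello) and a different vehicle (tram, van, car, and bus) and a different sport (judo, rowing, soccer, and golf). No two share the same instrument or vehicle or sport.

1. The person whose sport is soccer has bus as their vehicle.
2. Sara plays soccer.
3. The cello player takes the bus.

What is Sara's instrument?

cello

With clues 1–3, drums, harp, and piano are impossible for Sara's instrument.
That leaves cello.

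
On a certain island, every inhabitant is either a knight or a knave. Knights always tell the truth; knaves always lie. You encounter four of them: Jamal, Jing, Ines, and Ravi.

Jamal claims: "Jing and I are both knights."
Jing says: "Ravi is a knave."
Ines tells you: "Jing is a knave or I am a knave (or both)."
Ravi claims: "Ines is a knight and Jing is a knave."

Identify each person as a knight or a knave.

Consider Jamal. Suppose Jamal is a knight.
Then no assignment of the remaining roles makes every statement match its speaker's type — contradiction.
So Jamal is a knave.
Consider Jing. Suppose Jing is a knight.
Then whichever role Ines has, Ines's statement has the wrong truth value — contradiction.
So Jing is a knave.
With that fixed, Ines's statement is true, so Ines is a knight.
With that fixed, Ravi's statement is true, so Ravi is a knight.

Jamal: knave, Jing: knave, Ines: knight, Ravi: knight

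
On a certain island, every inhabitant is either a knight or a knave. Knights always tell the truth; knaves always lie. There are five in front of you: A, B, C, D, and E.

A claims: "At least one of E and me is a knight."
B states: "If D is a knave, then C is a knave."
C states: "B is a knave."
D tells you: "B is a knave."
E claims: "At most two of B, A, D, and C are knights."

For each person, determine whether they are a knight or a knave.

A: knight, B: knight, C: knave, D: knave, E: knight

Consider A. Suppose A is a knave.
Then no assignment of the remaining roles makes every statement match its speaker's type — contradiction.
So A is a knight.
Consider B. Suppose B is a knave.
Then no assignment of the remaining roles makes every statement match its speaker's type — contradiction.
So B is a knight.
With that fixed, C's statement is false, so C is a knave.
With that fixed, D's statement is false, so D is a knave.
With that fixed, E's statement is true, so E is a knight.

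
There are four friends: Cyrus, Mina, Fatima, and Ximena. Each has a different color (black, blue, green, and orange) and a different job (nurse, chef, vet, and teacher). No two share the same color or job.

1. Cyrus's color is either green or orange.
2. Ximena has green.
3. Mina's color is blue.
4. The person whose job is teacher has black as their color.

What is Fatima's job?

teacher

With clues 1–4, chef, nurse, and vet are impossible for Fatima's job.
That leaves teacher.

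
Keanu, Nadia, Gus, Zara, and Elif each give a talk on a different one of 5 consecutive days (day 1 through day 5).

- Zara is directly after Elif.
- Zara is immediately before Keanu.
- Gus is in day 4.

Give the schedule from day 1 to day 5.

From clue 1: Zara is in {2,3,4,5}.
From clues 1–2: Keanu is in {3,4,5}.
From clues 1–3: Elif → day 1, Zara → day 2, Keanu → day 3, Gus → day 4, Nadia → day 5.

Elif, Zara, Keanu, Gus, Nadia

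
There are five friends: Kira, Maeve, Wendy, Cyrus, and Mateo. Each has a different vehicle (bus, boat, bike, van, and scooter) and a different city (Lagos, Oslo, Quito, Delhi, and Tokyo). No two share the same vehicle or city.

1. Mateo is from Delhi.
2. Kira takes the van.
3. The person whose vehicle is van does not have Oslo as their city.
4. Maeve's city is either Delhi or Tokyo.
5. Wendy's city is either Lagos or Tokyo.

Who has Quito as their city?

Clue 1 rules out Mateo for the one with city Quito.
With clues 1–4, Maeve is impossible for the one with city Quito.
With clues 1–5, Cyrus and Wendy are impossible for the one with city Quito.
That leaves Kira.

Kira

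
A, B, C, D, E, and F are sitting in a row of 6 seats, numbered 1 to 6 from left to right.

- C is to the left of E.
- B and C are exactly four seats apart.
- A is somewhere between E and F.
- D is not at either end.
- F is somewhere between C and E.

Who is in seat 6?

With clue 1, C is ruled out for seat 6.
With clues 1–3, A is ruled out for seat 6.
With clues 1–4, D is ruled out for seat 6.
With clues 1–5, B and F are ruled out for seat 6.
So seat 6 is E.

E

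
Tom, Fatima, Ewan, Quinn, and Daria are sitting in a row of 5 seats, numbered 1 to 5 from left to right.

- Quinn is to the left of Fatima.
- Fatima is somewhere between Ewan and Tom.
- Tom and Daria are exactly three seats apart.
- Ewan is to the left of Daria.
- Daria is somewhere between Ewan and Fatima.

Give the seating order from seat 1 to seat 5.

From clue 1: Fatima is in {2,3,4,5}.
From clues 1–2: Fatima is in {3,4}.
From clues 1–4: Tom is in {2,5}.
From clues 1–5: Ewan → seat 1, Daria → seat 2, Quinn → seat 3, Fatima → seat 4, Tom → seat 5.

Ewan, Daria, Quinn, Fatima, Tom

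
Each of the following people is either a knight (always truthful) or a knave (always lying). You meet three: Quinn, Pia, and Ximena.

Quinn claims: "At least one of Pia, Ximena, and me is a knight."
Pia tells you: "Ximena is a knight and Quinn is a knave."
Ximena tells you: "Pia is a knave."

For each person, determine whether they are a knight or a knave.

Consider Quinn. Suppose Quinn is a knave.
Then no assignment of the remaining roles makes every statement match its speaker's type — contradiction.
So Quinn is a knight.
With that fixed, Pia's statement is false, so Pia is a knave.
With that fixed, Ximena's statement is true, so Ximena is a knight.

Quinn: knight, Pia: knave, Ximena: knight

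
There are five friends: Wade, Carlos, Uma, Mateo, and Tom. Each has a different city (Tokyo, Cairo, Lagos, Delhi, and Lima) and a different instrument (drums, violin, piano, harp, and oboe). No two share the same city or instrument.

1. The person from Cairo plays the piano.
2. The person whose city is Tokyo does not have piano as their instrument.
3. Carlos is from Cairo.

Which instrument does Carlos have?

piano

With clues 1–3, drums, harp, oboe, and violin are impossible for Carlos's instrument.
That leaves piano.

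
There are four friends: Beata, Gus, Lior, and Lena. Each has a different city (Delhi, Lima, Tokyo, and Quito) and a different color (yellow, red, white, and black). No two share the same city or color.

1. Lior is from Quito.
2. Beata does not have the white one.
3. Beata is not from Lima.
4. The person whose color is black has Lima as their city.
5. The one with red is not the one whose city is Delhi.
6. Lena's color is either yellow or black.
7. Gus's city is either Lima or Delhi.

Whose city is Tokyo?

Clue 1 rules out Lior for the one with city Tokyo.
With clues 1–6, Lena is impossible for the one with city Tokyo.
With clues 1–7, Gus is impossible for the one with city Tokyo.
That leaves Beata.

Beata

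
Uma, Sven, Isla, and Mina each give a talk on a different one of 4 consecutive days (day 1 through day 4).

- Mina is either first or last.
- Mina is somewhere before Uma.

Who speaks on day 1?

With clues 1–2, Isla, Sven, and Uma are ruled out for day 1.
So day 1 is Mina.

Mina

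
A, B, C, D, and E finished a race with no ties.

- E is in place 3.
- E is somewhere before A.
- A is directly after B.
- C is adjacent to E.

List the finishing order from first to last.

From clue 1: E → place 3.
From clues 1–2: A is in {4,5}.
From clues 1–3: B → place 4, A → place 5.
From clues 1–4: D → place 1, C → place 2.

D, C, E, B, A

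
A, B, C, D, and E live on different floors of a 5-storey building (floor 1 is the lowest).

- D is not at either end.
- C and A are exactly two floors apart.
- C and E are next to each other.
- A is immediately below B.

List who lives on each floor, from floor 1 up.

E, C, D, A, B

From clue 1: D is in {2,3,4}.
From clues 1–3: B is in {1,5}.
From clues 1–4: E → floor 1, C → floor 2, D → floor 3, A → floor 4, B → floor 5.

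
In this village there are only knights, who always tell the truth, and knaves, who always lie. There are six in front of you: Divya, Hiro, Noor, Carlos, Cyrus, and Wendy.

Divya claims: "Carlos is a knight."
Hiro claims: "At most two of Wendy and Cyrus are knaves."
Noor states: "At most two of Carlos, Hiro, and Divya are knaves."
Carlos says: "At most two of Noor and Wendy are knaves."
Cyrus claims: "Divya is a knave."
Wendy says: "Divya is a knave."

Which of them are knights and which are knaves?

Regardless of anyone's role, Hiro's statement is true, so Hiro is a knight.
With that fixed, Noor's statement is true, so Noor is a knight.
With that fixed, Carlos's statement is true, so Carlos is a knight.
With that fixed, Divya's statement is true, so Divya is a knight.
With that fixed, Cyrus's statement is false, so Cyrus is a knave.
With that fixed, Wendy's statement is false, so Wendy is a knave.

Divya: knight, Hiro: knight, Noor: knight, Carlos: knight, Cyrus: knave, Wendy: knave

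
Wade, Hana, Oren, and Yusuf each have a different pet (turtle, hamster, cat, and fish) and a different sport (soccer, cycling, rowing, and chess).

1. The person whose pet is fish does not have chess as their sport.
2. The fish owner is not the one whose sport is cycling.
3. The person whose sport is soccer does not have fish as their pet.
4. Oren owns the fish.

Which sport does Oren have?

With clues 1–4, chess, cycling, and soccer are impossible for Oren's sport.
That leaves rowing.

rowing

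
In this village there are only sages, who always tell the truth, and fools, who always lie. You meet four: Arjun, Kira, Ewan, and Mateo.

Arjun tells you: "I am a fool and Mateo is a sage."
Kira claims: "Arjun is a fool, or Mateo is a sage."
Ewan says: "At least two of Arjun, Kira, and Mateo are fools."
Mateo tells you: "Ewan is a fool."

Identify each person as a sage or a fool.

Consider Arjun. Suppose Arjun is a sage.
Then Arjun's own statement would have to be true, but it can't be — contradiction.
So Arjun is a fool.
With that fixed, Kira's statement is true, so Kira is a sage.
Consider Ewan. Suppose Ewan is a fool.
Then no assignment of the remaining roles makes every statement match its speaker's type — contradiction.
So Ewan is a sage.
With that fixed, Mateo's statement is false, so Mateo is a fool.

Arjun: fool, Kira: sage, Ewan: sage, Mateo: fool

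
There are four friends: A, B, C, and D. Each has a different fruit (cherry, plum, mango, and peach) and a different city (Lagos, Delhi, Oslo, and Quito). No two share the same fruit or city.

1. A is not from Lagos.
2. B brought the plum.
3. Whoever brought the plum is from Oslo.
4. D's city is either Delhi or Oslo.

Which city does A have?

Clue 1 rules out Lagos for A's city.
With clues 1–3, Oslo is impossible for A's city.
With clues 1–4, Delhi is impossible for A's city.
That leaves Quito.

Quito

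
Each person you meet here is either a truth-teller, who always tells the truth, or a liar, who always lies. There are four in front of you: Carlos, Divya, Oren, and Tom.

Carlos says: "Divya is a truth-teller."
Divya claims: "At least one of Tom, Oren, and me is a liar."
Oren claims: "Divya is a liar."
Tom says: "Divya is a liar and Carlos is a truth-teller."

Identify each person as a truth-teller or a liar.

Consider Carlos. Suppose Carlos is a liar.
Then no assignment of the remaining roles makes every statement match its speaker's type — contradiction.
So Carlos is a truth-teller.
Consider Divya. Suppose Divya is a liar.
Then Carlos's statement comes out false, contradicting Carlos being a truth-teller.
So Divya is a truth-teller.
With that fixed, Oren's statement is false, so Oren is a liar.
With that fixed, Tom's statement is false, so Tom is a liar.

Carlos: truth-teller, Divya: truth-teller, Oren: liar, Tom: liar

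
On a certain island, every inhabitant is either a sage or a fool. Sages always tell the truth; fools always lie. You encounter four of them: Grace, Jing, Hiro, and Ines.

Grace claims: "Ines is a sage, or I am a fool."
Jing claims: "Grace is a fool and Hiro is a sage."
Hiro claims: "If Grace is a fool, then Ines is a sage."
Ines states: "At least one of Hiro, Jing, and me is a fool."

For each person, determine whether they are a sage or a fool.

Consider Grace. Suppose Grace is a fool.
Then Grace's own statement would have to be false, but it can't be — contradiction.
So Grace is a sage.
With that fixed, Jing's statement is false, so Jing is a fool.
With that fixed, Hiro's statement is true, so Hiro is a sage.
With that fixed, Ines's statement is true, so Ines is a sage.

Grace: sage, Jing: fool, Hiro: sage, Ines: sage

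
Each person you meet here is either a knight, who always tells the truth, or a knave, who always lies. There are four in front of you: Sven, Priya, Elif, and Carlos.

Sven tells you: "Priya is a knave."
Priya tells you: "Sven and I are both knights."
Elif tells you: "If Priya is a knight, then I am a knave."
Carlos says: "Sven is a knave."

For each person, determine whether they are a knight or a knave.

Consider Sven. Suppose Sven is a knave.
Then no assignment of the remaining roles makes every statement match its speaker's type — contradiction.
So Sven is a knight.
With that fixed, Carlos's statement is false, so Carlos is a knave.
Consider Priya. Suppose Priya is a knight.
Then Sven's statement comes out false, contradicting Sven being a knight.
So Priya is a knave.
With that fixed, Elif's statement is true, so Elif is a knight.

Sven: knight, Priya: knave, Elif: knight, Carlos: knave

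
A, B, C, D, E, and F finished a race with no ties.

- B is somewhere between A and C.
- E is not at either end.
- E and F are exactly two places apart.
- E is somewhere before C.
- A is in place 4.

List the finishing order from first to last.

From clue 1: B is in {2,3,4,5}.
From clues 1–5: F → place 1, D → place 2, E → place 3, A → place 4, B → place 5, C → place 6.

F, D, E, A, B, C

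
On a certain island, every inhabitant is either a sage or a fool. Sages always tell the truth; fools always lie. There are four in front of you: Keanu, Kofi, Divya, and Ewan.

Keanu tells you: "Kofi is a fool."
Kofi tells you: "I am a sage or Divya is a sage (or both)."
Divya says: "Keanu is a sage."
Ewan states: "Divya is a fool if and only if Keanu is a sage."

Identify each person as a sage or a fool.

Keanu: fool, Kofi: sage, Divya: fool, Ewan: fool

Consider Keanu. Suppose Keanu is a sage.
Then no assignment of the remaining roles makes every statement match its speaker's type — contradiction.
So Keanu is a fool.
With that fixed, Divya's statement is false, so Divya is a fool.
With that fixed, Ewan's statement is false, so Ewan is a fool.
Consider Kofi. Suppose Kofi is a fool.
Then Keanu's statement comes out true, contradicting Keanu being a fool.
So Kofi is a sage.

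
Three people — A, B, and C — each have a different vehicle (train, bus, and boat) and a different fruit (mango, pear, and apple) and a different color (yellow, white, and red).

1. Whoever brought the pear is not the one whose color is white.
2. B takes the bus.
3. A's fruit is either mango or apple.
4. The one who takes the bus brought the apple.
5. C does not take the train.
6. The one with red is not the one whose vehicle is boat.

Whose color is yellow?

With clues 1–6, A and B are impossible for the one with color yellow.
That leaves C.

C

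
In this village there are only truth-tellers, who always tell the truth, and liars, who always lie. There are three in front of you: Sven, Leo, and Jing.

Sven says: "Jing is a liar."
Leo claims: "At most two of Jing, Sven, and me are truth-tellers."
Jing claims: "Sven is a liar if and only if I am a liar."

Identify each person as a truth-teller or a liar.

Consider Sven. Suppose Sven is a liar.
Then whichever role Jing has, Jing's statement has the wrong truth value — contradiction.
So Sven is a truth-teller.
Consider Leo. Suppose Leo is a liar.
Then Leo's own statement would have to be false, but it can't be — contradiction.
So Leo is a truth-teller.
Consider Jing. Suppose Jing is a truth-teller.
Then Sven's statement comes out false, contradicting Sven being a truth-teller.
So Jing is a liar.

Sven: truth-teller, Leo: truth-teller, Jing: liar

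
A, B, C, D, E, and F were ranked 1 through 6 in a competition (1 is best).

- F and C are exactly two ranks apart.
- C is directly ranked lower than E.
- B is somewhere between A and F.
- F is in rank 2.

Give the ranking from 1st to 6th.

From clues 1–2: C is in {2,3,4,5,6}.
From clues 1–3: A is in {1,2,5,6}.
From clues 1–4: D → rank 1, F → rank 2, E → rank 3, C → rank 4, B → rank 5, A → rank 6.

D, F, E, C, B, A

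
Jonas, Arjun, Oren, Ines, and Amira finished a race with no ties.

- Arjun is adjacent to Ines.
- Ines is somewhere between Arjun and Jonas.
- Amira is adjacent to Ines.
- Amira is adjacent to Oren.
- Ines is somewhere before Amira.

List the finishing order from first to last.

Arjun, Ines, Amira, Oren, Jonas

From clues 1–2: Ines is in {2,3,4}.
From clues 1–4: Amira → place 3.
From clues 1–5: Arjun → place 1, Ines → place 2, Oren → place 4, Jonas → place 5.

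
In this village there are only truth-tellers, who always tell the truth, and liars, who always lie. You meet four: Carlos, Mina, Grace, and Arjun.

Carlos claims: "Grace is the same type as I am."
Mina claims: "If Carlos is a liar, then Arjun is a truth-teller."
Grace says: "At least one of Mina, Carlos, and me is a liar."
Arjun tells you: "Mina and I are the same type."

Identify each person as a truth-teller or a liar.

Consider Carlos. Suppose Carlos is a truth-teller.
Then no assignment of the remaining roles makes every statement match its speaker's type — contradiction.
So Carlos is a liar.
With that fixed, Grace's statement is true, so Grace is a truth-teller.
Consider Mina. Suppose Mina is a liar.
Then whichever role Arjun has, Arjun's statement has the wrong truth value — contradiction.
So Mina is a truth-teller.
Consider Arjun. Suppose Arjun is a liar.
Then Mina's statement comes out false, contradicting Mina being a truth-teller.
So Arjun is a truth-teller.

Carlos: liar, Mina: truth-teller, Grace: truth-teller, Arjun: truth-teller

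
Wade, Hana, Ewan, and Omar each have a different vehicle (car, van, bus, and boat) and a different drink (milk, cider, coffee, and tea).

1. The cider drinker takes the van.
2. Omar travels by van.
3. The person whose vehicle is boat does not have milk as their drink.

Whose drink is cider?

Omar

With clues 1–2, Ewan, Hana, and Wade are impossible for the one with drink cider.
That leaves Omar.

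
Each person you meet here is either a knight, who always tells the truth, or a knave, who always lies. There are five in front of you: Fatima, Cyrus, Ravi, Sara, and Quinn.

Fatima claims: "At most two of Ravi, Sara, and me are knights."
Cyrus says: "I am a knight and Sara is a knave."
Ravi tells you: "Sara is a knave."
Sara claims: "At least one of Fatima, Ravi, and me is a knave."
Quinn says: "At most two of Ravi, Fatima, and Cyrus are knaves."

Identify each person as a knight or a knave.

Consider Fatima. Suppose Fatima is a knave.
Then Fatima's own statement would have to be false, but it can't be — contradiction.
So Fatima is a knight.
With that fixed, Quinn's statement is true, so Quinn is a knight.
Consider Cyrus. Suppose Cyrus is a knight.
Then no assignment of the remaining roles makes every statement match its speaker's type — contradiction.
So Cyrus is a knave.
Consider Ravi. Suppose Ravi is a knight.
Then whichever role Sara has, Sara's statement has the wrong truth value — contradiction.
So Ravi is a knave.
With that fixed, Sara's statement is true, so Sara is a knight.

Fatima: knight, Cyrus: knave, Ravi: knave, Sara: knight, Quinn: knight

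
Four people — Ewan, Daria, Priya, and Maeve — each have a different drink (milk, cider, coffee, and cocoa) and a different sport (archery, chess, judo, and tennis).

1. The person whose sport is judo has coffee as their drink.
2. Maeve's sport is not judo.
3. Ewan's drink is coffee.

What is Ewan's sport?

With clues 1–3, archery, chess, and tennis are impossible for Ewan's sport.
That leaves judo.

judo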